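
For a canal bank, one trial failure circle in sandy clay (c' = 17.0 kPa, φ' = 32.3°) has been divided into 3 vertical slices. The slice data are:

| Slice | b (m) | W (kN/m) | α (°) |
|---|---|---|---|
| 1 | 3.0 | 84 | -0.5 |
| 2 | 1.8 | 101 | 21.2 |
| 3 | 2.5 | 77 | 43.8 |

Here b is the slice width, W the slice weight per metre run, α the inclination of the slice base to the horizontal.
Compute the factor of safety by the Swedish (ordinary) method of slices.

FS = 3.26

Ordinary method of slices: FS = Σ[c'·Δl_i + (W_i cosα_i)·tanφ'] / Σ W_i sinα_i, with Δl_i = b_i / cosα_i.
Slice 1: Δl = 3.0/cos(-0.5°) = 3.000 m; N'_1 = 84·cos(-0.5°) = 84.0; c'Δl = 51.00; W sinα = -0.7
Slice 2: Δl = 1.8/cos21.2° = 1.931 m; N'_2 = 101·cos21.2° = 94.2; c'Δl = 32.82; W sinα = 36.5
Slice 3: Δl = 2.5/cos43.8° = 3.464 m; N'_3 = 77·cos43.8° = 55.6; c'Δl = 58.88; W sinα = 53.3
Σc'Δl = 142.7 kN/m; ΣN' = 233.7 kN/m; ΣW sinα = 89.1 kN/m
Resisting = 142.7 + 233.7·tan32.3° = 142.7 + 147.8 = 290.5 kN/m
FS = 290.5 / 89.1 = 3.261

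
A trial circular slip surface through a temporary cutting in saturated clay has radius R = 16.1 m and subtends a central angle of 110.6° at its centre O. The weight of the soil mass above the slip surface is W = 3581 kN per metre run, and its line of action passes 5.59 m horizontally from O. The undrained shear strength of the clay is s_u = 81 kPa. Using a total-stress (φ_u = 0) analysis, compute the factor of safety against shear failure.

Taking moments about the centre O, the resisting moment is provided by the undrained shear strength acting along the arc:
Arc length L_a = R·θ = 16.1·(110.6°·π/180) = 16.1·1.9303 = 31.08 m
M_R = s_u·L_a·R = 81·31.08·16.1 = 40529.3 kN·m/m
M_D = W·d = 3581·5.59 = 20017.8 kN·m/m
FS = M_R / M_D = 40529.3 / 20017.8 = 2.025

FS = 2.02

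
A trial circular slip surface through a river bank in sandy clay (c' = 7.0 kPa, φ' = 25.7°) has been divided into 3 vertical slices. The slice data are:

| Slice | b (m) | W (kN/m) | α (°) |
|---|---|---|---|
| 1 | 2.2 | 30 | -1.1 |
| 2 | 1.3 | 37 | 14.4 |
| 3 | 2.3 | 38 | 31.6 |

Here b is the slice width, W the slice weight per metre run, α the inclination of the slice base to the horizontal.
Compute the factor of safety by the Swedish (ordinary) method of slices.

Ordinary method of slices: FS = Σ[c'·Δl_i + (W_i cosα_i)·tanφ'] / Σ W_i sinα_i, with Δl_i = b_i / cosα_i.
Slice 1: Δl = 2.2/cos(-1.1°) = 2.200 m; N'_1 = 30·cos(-1.1°) = 30.0; c'Δl = 15.40; W sinα = -0.6
Slice 2: Δl = 1.3/cos14.4° = 1.342 m; N'_2 = 37·cos14.4° = 35.8; c'Δl = 9.40; W sinα = 9.2
Slice 3: Δl = 2.3/cos31.6° = 2.700 m; N'_3 = 38·cos31.6° = 32.4; c'Δl = 18.90; W sinα = 19.9
Σc'Δl = 43.7 kN/m; ΣN' = 98.2 kN/m; ΣW sinα = 28.5 kN/m
Resisting = 43.7 + 98.2·tan25.7° = 43.7 + 47.3 = 91.0 kN/m
FS = 91.0 / 28.5 = 3.187

FS = 3.19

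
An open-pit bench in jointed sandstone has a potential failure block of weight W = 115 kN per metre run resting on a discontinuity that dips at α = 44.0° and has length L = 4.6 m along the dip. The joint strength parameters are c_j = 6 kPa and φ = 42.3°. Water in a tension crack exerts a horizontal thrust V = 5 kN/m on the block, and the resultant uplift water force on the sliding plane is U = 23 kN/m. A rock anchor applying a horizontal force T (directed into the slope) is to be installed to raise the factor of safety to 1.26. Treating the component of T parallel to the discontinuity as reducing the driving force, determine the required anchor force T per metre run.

Resolving forces along and normal to the sliding plane, with the horizontal anchor force T adding T·sinα to the effective normal force and T·cosα acting up the plane against the driving force:
FS = [c_jL + (W cosα − U − V sinα + T sinα) tanφ] / [W sinα + V cosα − T cosα]
Without the anchor: N' = 56.3 kN/m, driving T_d = 83.5 kN/m, resisting R = 6·4.6 + 56.3·tan42.3° = 78.8 kN/m, FS = 0.94.
Setting FS = 1.26 and solving for T:
1.26·(83.5 − T cos44.0°) = 78.8 + T sin44.0°·tan42.3°
T·(sin44.0°·tan42.3° + 1.26·cos44.0°) = 1.26·83.5 − 78.8
T·(0.6947·0.9099 + 1.26·0.7193) = 105.2 − 78.8 = 26.4
T·1.5385 = 26.4
T = 17.2 kN/m

T = 17 kN/m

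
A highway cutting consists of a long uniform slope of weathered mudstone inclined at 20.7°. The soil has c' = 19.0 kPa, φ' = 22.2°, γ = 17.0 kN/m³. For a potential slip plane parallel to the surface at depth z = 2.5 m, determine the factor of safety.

For an infinite slope with a slip plane parallel to the surface (no pore pressure): FS = [c' + γz cos²β tanφ'] / [γz sinβ cosβ].
γz = 17.0·2.5 = 42.50 kN/m²
Numerator = 19.0 + 42.50·cos²20.7°·tan22.2° = 19.0 + 42.50·0.8751·0.4081 = 34.177 kPa
Denominator = 42.50·sin20.7°·cos20.7° = 42.50·0.3535·0.9354 = 14.053 kPa
FS = 34.177 / 14.053 = 2.432

FS = 2.43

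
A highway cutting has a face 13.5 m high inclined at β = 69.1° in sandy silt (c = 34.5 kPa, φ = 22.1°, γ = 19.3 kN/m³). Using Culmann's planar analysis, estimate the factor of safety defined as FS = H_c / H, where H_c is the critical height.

FS = 1.44

H_c = (4c/γ) · sinβ cosφ / [1 − cos(β − φ)]
    = (4·34.5/19.3) · sin69.1°·cos22.1° / [1 − cos47.0°]
    = 7.150 · 0.8656 / 0.3180 = 19.46 m
FS = H_c / H = 19.46 / 13.5 = 1.442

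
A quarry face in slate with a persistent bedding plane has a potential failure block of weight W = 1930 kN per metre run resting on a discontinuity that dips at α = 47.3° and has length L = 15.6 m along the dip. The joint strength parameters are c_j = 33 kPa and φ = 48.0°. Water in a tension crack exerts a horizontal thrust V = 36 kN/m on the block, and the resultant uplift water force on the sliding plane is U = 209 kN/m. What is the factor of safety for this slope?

FS = 1.18

Resolving the block weight along and normal to the plane and applying the Mohr–Coulomb strength on the joint:
N' = W cosα − U − V sinα = 1930·cos47.3° − 209 − 36·sin47.3° = 1073.4 kN/m
Driving force T = W sinα + V cosα = 1930·sin47.3° + 36·cos47.3° = 1442.8 kN/m
Resisting force R = c_j·L + N'·tanφ = 33·15.6 + 1073.4·tan48.0° = 514.8 + 1192.1 = 1706.9 kN/m
FS = R / T = 1706.9 / 1442.8 = 1.183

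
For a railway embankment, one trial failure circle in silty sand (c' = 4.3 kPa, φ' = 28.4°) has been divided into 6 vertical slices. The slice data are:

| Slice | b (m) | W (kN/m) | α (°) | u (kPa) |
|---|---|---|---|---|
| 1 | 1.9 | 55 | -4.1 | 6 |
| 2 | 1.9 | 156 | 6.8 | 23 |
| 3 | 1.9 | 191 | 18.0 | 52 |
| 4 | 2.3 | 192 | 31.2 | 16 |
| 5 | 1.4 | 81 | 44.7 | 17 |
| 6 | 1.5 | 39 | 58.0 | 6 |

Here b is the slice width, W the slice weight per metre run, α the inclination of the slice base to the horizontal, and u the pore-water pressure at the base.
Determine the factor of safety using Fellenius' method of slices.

FS = 1.00

Ordinary method of slices: FS = Σ[c'·Δl_i + (W_i cosα_i − u_i·Δl_i)·tanφ'] / Σ W_i sinα_i, with Δl_i = b_i / cosα_i.
Slice 1: Δl = 1.9/cos(-4.1°) = 1.905 m; N'_1 = 55·cos(-4.1°) − 6·1.905 = 43.4; c'Δl = 8.19; W sinα = -3.9
Slice 2: Δl = 1.9/cos6.8° = 1.913 m; N'_2 = 156·cos6.8° − 23·1.913 = 110.9; c'Δl = 8.23; W sinα = 18.5
Slice 3: Δl = 1.9/cos18.0° = 1.998 m; N'_3 = 191·cos18.0° − 52·1.998 = 77.8; c'Δl = 8.59; W sinα = 59.0
Slice 4: Δl = 2.3/cos31.2° = 2.689 m; N'_4 = 192·cos31.2° − 16·2.689 = 121.2; c'Δl = 11.56; W sinα = 99.5
Slice 5: Δl = 1.4/cos44.7° = 1.970 m; N'_5 = 81·cos44.7° − 17·1.970 = 24.1; c'Δl = 8.47; W sinα = 57.0
Slice 6: Δl = 1.5/cos58.0° = 2.831 m; N'_6 = 39·cos58.0° − 6·2.831 = 3.7; c'Δl = 12.17; W sinα = 33.1
Σc'Δl = 57.2 kN/m; ΣN' = 381.1 kN/m; ΣW sinα = 263.1 kN/m
Resisting = 57.2 + 381.1·tan28.4° = 57.2 + 206.0 = 263.3 kN/m
FS = 263.3 / 263.1 = 1.001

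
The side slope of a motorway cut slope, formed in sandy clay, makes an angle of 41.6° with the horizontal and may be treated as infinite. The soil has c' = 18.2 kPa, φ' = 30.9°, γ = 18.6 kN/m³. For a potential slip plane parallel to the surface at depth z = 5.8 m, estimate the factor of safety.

FS = 1.01

For an infinite slope with a slip plane parallel to the surface (no pore pressure): FS = [c' + γz cos²β tanφ'] / [γz sinβ cosβ].
γz = 18.6·5.8 = 107.88 kN/m²
Numerator = 18.2 + 107.88·cos²41.6°·tan30.9° = 18.2 + 107.88·0.5592·0.5985 = 54.305 kPa
Denominator = 107.88·sin41.6°·cos41.6° = 107.88·0.6639·0.7478 = 53.561 kPa
FS = 54.305 / 53.561 = 1.014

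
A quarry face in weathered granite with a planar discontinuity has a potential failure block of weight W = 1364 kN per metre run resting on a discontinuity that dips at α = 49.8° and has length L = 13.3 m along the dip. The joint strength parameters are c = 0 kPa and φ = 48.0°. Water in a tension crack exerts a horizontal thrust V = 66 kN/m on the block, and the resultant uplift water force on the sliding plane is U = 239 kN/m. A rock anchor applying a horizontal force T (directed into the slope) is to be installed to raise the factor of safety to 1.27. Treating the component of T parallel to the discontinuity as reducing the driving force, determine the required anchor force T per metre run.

T = 432 kN/m

Resolving forces along and normal to the sliding plane, with the horizontal anchor force T adding T·sinα to the effective normal force and T·cosα acting up the plane against the driving force:
FS = [cL + (W cosα − U − V sinα + T sinα) tanφ] / [W sinα + V cosα − T cosα]
Without the anchor: N' = 591.0 kN/m, driving T_d = 1084.4 kN/m, resisting R = 0·13.3 + 591.0·tan48.0° = 656.4 kN/m, FS = 0.61.
Setting FS = 1.27 and solving for T:
1.27·(1084.4 − T cos49.8°) = 656.4 + T sin49.8°·tan48.0°
T·(sin49.8°·tan48.0° + 1.27·cos49.8°) = 1.27·1084.4 − 656.4
T·(0.7638·1.1106 + 1.27·0.6455) = 1377.2 − 656.4 = 720.8
T·1.6680 = 720.8
T = 432.2 kN/m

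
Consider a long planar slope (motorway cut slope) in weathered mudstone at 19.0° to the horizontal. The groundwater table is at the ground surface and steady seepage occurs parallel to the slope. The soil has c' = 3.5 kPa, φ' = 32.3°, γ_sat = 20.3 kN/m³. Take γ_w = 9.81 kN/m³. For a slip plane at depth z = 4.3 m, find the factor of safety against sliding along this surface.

With seepage parallel to the slope and the water table at the surface, the effective normal stress on the slip plane uses the buoyant unit weight γ' = γ_sat − γ_w while the driving shear stress uses γ_sat:
FS = [c' + γ' z cos²β tanφ'] / [γ_sat z sinβ cosβ]
γ' = 20.3 − 9.81 = 10.49 kN/m³
Numerator = 3.5 + 10.49·4.3·cos²19.0°·tan32.3° = 3.5 + 10.49·4.3·0.8940·0.6322 = 28.993 kPa
Denominator = 20.3·4.3·sin19.0°·cos19.0° = 20.3·4.3·0.3256·0.9455 = 26.871 kPa
FS = 28.993 / 26.871 = 1.079

FS = 1.08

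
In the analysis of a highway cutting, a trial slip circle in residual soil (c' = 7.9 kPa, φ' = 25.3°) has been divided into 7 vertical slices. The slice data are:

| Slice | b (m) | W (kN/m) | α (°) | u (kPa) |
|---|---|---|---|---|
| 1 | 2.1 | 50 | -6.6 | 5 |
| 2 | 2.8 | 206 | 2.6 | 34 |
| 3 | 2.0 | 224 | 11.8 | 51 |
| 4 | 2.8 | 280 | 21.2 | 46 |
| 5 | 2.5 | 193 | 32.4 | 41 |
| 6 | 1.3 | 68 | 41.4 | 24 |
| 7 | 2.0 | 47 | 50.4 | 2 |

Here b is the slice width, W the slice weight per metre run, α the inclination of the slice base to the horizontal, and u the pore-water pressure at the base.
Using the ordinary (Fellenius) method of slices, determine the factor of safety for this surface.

FS = 1.07

Ordinary method of slices: FS = Σ[c'·Δl_i + (W_i cosα_i − u_i·Δl_i)·tanφ'] / Σ W_i sinα_i, with Δl_i = b_i / cosα_i.
Slice 1: Δl = 2.1/cos(-6.6°) = 2.114 m; N'_1 = 50·cos(-6.6°) − 5·2.114 = 39.1; c'Δl = 16.70; W sinα = -5.7
Slice 2: Δl = 2.8/cos2.6° = 2.803 m; N'_2 = 206·cos2.6° − 34·2.803 = 110.5; c'Δl = 22.14; W sinα = 9.3
Slice 3: Δl = 2.0/cos11.8° = 2.043 m; N'_3 = 224·cos11.8° − 51·2.043 = 115.1; c'Δl = 16.14; W sinα = 45.8
Slice 4: Δl = 2.8/cos21.2° = 3.003 m; N'_4 = 280·cos21.2° − 46·3.003 = 122.9; c'Δl = 23.73; W sinα = 101.3
Slice 5: Δl = 2.5/cos32.4° = 2.961 m; N'_5 = 193·cos32.4° − 41·2.961 = 41.6; c'Δl = 23.39; W sinα = 103.4
Slice 6: Δl = 1.3/cos41.4° = 1.733 m; N'_6 = 68·cos41.4° − 24·1.733 = 9.4; c'Δl = 13.69; W sinα = 45.0
Slice 7: Δl = 2.0/cos50.4° = 3.138 m; N'_7 = 47·cos50.4° − 2·3.138 = 23.7; c'Δl = 24.79; W sinα = 36.2
Σc'Δl = 140.6 kN/m; ΣN' = 462.2 kN/m; ΣW sinα = 335.3 kN/m
Resisting = 140.6 + 462.2·tan25.3° = 140.6 + 218.5 = 359.1 kN/m
FS = 359.1 / 335.3 = 1.071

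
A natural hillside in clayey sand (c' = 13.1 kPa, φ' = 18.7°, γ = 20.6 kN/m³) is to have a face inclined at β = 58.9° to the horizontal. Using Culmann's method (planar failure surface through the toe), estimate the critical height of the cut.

H_c = 8.73 m

Culmann's analysis gives the critical failure plane at α_cr = (β + φ')/2 = (58.9 + 18.7)/2 = 38.8°, and the critical height
H_c = (4c'/γ) · sinβ cosφ' / [1 − cos(β − φ')]
    = (4·13.1/20.6) · sin58.9°·cos18.7° / [1 − cos(40.2°)]
    = 2.544 · 0.8563·0.9472 / [1 − 0.7638]
    = 2.544 · 0.8111 / 0.2362
    = 8.73 m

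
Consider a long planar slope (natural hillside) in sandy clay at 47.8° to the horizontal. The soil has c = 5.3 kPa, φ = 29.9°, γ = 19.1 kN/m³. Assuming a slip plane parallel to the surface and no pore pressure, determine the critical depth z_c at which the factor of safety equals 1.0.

z_c = 1.17 m

Setting FS = 1.00 in FS = [c + γz cos²β tanφ] / [γz sinβ cosβ] and solving for z:
z = c / [γ cosβ (FS·sinβ − cosβ·tanφ)]
  = 5.3 / [19.1·cos47.8°·(1.00·sin47.8° − cos47.8°·tan29.9°)]
  = 5.3 / [19.1·0.6717·(1.00·0.7408 − 0.6717·0.5750)]
  = 5.3 / 4.5488 = 1.165 m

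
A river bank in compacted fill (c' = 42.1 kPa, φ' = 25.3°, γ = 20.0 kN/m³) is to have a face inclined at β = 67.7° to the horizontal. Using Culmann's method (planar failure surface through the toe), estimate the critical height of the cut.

H_c = 26.93 m

Culmann's analysis gives the critical failure plane at α_cr = (β + φ')/2 = (67.7 + 25.3)/2 = 46.5°, and the critical height
H_c = (4c'/γ) · sinβ cosφ' / [1 − cos(β − φ')]
    = (4·42.1/20.0) · sin67.7°·cos25.3° / [1 − cos(42.4°)]
    = 8.420 · 0.9252·0.9041 / [1 − 0.7385]
    = 8.420 · 0.8365 / 0.2615
    = 26.93 m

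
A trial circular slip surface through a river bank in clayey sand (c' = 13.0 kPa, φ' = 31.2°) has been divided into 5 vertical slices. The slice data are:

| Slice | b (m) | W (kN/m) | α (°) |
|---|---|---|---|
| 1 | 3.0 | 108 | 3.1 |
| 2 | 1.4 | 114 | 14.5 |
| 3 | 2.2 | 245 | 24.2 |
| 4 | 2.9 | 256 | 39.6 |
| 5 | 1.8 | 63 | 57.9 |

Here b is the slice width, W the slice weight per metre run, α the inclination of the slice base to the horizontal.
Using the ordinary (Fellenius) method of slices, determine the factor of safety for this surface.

Ordinary method of slices: FS = Σ[c'·Δl_i + (W_i cosα_i)·tanφ'] / Σ W_i sinα_i, with Δl_i = b_i / cosα_i.
Slice 1: Δl = 3.0/cos3.1° = 3.004 m; N'_1 = 108·cos3.1° = 107.8; c'Δl = 39.06; W sinα = 5.8
Slice 2: Δl = 1.4/cos14.5° = 1.446 m; N'_2 = 114·cos14.5° = 110.4; c'Δl = 18.80; W sinα = 28.5
Slice 3: Δl = 2.2/cos24.2° = 2.412 m; N'_3 = 245·cos24.2° = 223.5; c'Δl = 31.36; W sinα = 100.4
Slice 4: Δl = 2.9/cos39.6° = 3.764 m; N'_4 = 256·cos39.6° = 197.3; c'Δl = 48.93; W sinα = 163.2
Slice 5: Δl = 1.8/cos57.9° = 3.387 m; N'_5 = 63·cos57.9° = 33.5; c'Δl = 44.03; W sinα = 53.4
Σc'Δl = 182.2 kN/m; ΣN' = 672.4 kN/m; ΣW sinα = 351.4 kN/m
Resisting = 182.2 + 672.4·tan31.2° = 182.2 + 407.2 = 589.4 kN/m
FS = 589.4 / 351.4 = 1.677

FS = 1.68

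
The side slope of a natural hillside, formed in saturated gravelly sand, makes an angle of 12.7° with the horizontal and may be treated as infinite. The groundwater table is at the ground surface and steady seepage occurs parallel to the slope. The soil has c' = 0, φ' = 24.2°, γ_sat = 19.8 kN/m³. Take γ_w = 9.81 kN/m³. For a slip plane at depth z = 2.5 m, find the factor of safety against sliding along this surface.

FS = 1.01

With seepage parallel to the slope and the water table at the surface, the effective normal stress on the slip plane uses the buoyant unit weight γ' = γ_sat − γ_w while the driving shear stress uses γ_sat:
FS = [c' + γ' z cos²β tanφ'] / [γ_sat z sinβ cosβ]
(For c' = 0 this reduces to FS = (γ'/γ_sat)·tanφ'/tanβ.)
γ' = 19.8 − 9.81 = 9.99 kN/m³
Numerator = 0.0 + 9.99·2.5·cos²12.7°·tan24.2° = 0.0 + 9.99·2.5·0.9517·0.4494 = 10.682 kPa
Denominator = 19.8·2.5·sin12.7°·cos12.7° = 19.8·2.5·0.2198·0.9755 = 10.616 kPa
FS = 10.682 / 10.616 = 1.006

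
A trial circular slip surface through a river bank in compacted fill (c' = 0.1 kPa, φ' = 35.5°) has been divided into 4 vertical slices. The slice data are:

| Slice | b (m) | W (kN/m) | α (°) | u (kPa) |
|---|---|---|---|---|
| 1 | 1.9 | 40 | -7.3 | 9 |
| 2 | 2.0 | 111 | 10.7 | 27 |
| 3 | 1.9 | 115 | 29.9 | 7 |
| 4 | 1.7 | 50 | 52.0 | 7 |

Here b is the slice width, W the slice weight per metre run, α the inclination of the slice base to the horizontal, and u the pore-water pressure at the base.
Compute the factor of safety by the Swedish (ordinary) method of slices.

Ordinary method of slices: FS = Σ[c'·Δl_i + (W_i cosα_i − u_i·Δl_i)·tanφ'] / Σ W_i sinα_i, with Δl_i = b_i / cosα_i.
Slice 1: Δl = 1.9/cos(-7.3°) = 1.916 m; N'_1 = 40·cos(-7.3°) − 9·1.916 = 22.4; c'Δl = 0.19; W sinα = -5.1
Slice 2: Δl = 2.0/cos10.7° = 2.035 m; N'_2 = 111·cos10.7° − 27·2.035 = 54.1; c'Δl = 0.20; W sinα = 20.6
Slice 3: Δl = 1.9/cos29.9° = 2.192 m; N'_3 = 115·cos29.9° − 7·2.192 = 84.4; c'Δl = 0.22; W sinα = 57.3
Slice 4: Δl = 1.7/cos52.0° = 2.761 m; N'_4 = 50·cos52.0° − 7·2.761 = 11.5; c'Δl = 0.28; W sinα = 39.4
Σc'Δl = 0.9 kN/m; ΣN' = 172.4 kN/m; ΣW sinα = 112.3 kN/m
Resisting = 0.9 + 172.4·tan35.5° = 0.9 + 122.9 = 123.8 kN/m
FS = 123.8 / 112.3 = 1.103

FS = 1.10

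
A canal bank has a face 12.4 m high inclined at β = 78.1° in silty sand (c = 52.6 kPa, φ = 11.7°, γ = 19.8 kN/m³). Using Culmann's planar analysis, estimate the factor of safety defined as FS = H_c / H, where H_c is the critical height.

FS = 1.37

H_c = (4c/γ) · sinβ cosφ / [1 − cos(β − φ)]
    = (4·52.6/19.8) · sin78.1°·cos11.7° / [1 − cos66.4°]
    = 10.626 · 0.9582 / 0.5997 = 16.98 m
FS = H_c / H = 16.98 / 12.4 = 1.369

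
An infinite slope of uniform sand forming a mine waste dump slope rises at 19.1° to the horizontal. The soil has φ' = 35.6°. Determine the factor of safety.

FS = 2.07

For a dry cohesionless infinite slope the factor of safety is FS = tanφ' / tanβ.
FS = tan35.6° / tan19.1° = 0.7159 / 0.3463 = 2.067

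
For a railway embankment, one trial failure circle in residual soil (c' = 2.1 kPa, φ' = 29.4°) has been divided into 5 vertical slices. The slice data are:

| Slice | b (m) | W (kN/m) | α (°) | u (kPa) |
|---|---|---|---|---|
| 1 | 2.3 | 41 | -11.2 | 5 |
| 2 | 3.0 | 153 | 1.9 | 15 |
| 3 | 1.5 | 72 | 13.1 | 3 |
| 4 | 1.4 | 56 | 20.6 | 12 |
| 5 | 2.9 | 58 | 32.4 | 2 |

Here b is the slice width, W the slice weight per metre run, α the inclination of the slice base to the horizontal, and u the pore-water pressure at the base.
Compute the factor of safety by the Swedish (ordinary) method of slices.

FS = 2.83

Ordinary method of slices: FS = Σ[c'·Δl_i + (W_i cosα_i − u_i·Δl_i)·tanφ'] / Σ W_i sinα_i, with Δl_i = b_i / cosα_i.
Slice 1: Δl = 2.3/cos(-11.2°) = 2.345 m; N'_1 = 41·cos(-11.2°) − 5·2.345 = 28.5; c'Δl = 4.92; W sinα = -8.0
Slice 2: Δl = 3.0/cos1.9° = 3.002 m; N'_2 = 153·cos1.9° − 15·3.002 = 107.9; c'Δl = 6.30; W sinα = 5.1
Slice 3: Δl = 1.5/cos13.1° = 1.540 m; N'_3 = 72·cos13.1° − 3·1.540 = 65.5; c'Δl = 3.23; W sinα = 16.3
Slice 4: Δl = 1.4/cos20.6° = 1.496 m; N'_4 = 56·cos20.6° − 12·1.496 = 34.5; c'Δl = 3.14; W sinα = 19.7
Slice 5: Δl = 2.9/cos32.4° = 3.435 m; N'_5 = 58·cos32.4° − 2·3.435 = 42.1; c'Δl = 7.21; W sinα = 31.1
Σc'Δl = 24.8 kN/m; ΣN' = 278.5 kN/m; ΣW sinα = 64.2 kN/m
Resisting = 24.8 + 278.5·tan29.4° = 24.8 + 156.9 = 181.7 kN/m
FS = 181.7 / 64.2 = 2.830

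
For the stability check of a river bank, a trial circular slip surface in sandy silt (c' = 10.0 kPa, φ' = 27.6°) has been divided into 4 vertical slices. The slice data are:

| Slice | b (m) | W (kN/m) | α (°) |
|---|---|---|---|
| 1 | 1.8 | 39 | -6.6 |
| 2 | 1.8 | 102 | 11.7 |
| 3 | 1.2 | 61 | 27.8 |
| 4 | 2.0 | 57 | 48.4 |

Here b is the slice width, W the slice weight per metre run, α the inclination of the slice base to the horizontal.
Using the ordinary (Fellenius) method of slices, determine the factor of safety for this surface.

FS = 2.30

Ordinary method of slices: FS = Σ[c'·Δl_i + (W_i cosα_i)·tanφ'] / Σ W_i sinα_i, with Δl_i = b_i / cosα_i.
Slice 1: Δl = 1.8/cos(-6.6°) = 1.812 m; N'_1 = 39·cos(-6.6°) = 38.7; c'Δl = 18.12; W sinα = -4.5
Slice 2: Δl = 1.8/cos11.7° = 1.838 m; N'_2 = 102·cos11.7° = 99.9; c'Δl = 18.38; W sinα = 20.7
Slice 3: Δl = 1.2/cos27.8° = 1.357 m; N'_3 = 61·cos27.8° = 54.0; c'Δl = 13.57; W sinα = 28.4
Slice 4: Δl = 2.0/cos48.4° = 3.012 m; N'_4 = 57·cos48.4° = 37.8; c'Δl = 30.12; W sinα = 42.6
Σc'Δl = 80.2 kN/m; ΣN' = 230.4 kN/m; ΣW sinα = 87.3 kN/m
Resisting = 80.2 + 230.4·tan27.6° = 80.2 + 120.5 = 200.7 kN/m
FS = 200.7 / 87.3 = 2.299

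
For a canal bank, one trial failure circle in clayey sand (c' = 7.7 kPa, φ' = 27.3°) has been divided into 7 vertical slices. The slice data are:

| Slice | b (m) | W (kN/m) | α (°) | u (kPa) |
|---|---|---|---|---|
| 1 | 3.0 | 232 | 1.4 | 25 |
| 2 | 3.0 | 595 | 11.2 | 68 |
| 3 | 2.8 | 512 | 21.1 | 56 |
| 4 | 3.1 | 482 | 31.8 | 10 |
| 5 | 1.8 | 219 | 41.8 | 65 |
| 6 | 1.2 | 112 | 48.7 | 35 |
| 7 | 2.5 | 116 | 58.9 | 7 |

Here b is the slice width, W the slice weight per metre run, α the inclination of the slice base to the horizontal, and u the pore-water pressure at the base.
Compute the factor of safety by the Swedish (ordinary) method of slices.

FS = 0.92

Ordinary method of slices: FS = Σ[c'·Δl_i + (W_i cosα_i − u_i·Δl_i)·tanφ'] / Σ W_i sinα_i, with Δl_i = b_i / cosα_i.
Slice 1: Δl = 3.0/cos1.4° = 3.001 m; N'_1 = 232·cos1.4° − 25·3.001 = 156.9; c'Δl = 23.11; W sinα = 5.7
Slice 2: Δl = 3.0/cos11.2° = 3.058 m; N'_2 = 595·cos11.2° − 68·3.058 = 375.7; c'Δl = 23.55; W sinα = 115.6
Slice 3: Δl = 2.8/cos21.1° = 3.001 m; N'_3 = 512·cos21.1° − 56·3.001 = 309.6; c'Δl = 23.11; W sinα = 184.3
Slice 4: Δl = 3.1/cos31.8° = 3.648 m; N'_4 = 482·cos31.8° − 10·3.648 = 373.2; c'Δl = 28.09; W sinα = 254.0
Slice 5: Δl = 1.8/cos41.8° = 2.415 m; N'_5 = 219·cos41.8° − 65·2.415 = 6.3; c'Δl = 18.59; W sinα = 146.0
Slice 6: Δl = 1.2/cos48.7° = 1.818 m; N'_6 = 112·cos48.7° − 35·1.818 = 10.3; c'Δl = 14.00; W sinα = 84.1
Slice 7: Δl = 2.5/cos58.9° = 4.840 m; N'_7 = 116·cos58.9° − 7·4.840 = 26.0; c'Δl = 37.27; W sinα = 99.3
Σc'Δl = 167.7 kN/m; ΣN' = 1258.0 kN/m; ΣW sinα = 889.0 kN/m
Resisting = 167.7 + 1258.0·tan27.3° = 167.7 + 649.3 = 817.0 kN/m
FS = 817.0 / 889.0 = 0.919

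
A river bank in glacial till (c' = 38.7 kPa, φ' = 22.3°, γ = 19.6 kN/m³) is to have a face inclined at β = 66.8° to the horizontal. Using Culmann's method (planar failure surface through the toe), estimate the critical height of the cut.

H_c = 23.42 m

Culmann's analysis gives the critical failure plane at α_cr = (β + φ')/2 = (66.8 + 22.3)/2 = 44.5°, and the critical height
H_c = (4c'/γ) · sinβ cosφ' / [1 − cos(β − φ')]
    = (4·38.7/19.6) · sin66.8°·cos22.3° / [1 − cos(44.5°)]
    = 7.898 · 0.9191·0.9252 / [1 − 0.7133]
    = 7.898 · 0.8504 / 0.2867
    = 23.42 m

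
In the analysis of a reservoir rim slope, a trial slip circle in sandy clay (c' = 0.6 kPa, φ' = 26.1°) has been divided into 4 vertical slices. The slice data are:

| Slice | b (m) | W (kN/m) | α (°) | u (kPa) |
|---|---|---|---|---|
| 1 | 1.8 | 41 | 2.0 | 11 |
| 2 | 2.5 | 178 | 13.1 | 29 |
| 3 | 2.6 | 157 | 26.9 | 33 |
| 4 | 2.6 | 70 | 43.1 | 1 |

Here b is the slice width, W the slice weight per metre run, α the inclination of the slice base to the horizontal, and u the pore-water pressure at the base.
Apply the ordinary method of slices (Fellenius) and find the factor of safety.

FS = 0.69

Ordinary method of slices: FS = Σ[c'·Δl_i + (W_i cosα_i − u_i·Δl_i)·tanφ'] / Σ W_i sinα_i, with Δl_i = b_i / cosα_i.
Slice 1: Δl = 1.8/cos2.0° = 1.801 m; N'_1 = 41·cos2.0° − 11·1.801 = 21.2; c'Δl = 1.08; W sinα = 1.4
Slice 2: Δl = 2.5/cos13.1° = 2.567 m; N'_2 = 178·cos13.1° − 29·2.567 = 98.9; c'Δl = 1.54; W sinα = 40.3
Slice 3: Δl = 2.6/cos26.9° = 2.915 m; N'_3 = 157·cos26.9° − 33·2.915 = 43.8; c'Δl = 1.75; W sinα = 71.0
Slice 4: Δl = 2.6/cos43.1° = 3.561 m; N'_4 = 70·cos43.1° − 1·3.561 = 47.6; c'Δl = 2.14; W sinα = 47.8
Σc'Δl = 6.5 kN/m; ΣN' = 211.4 kN/m; ΣW sinα = 160.6 kN/m
Resisting = 6.5 + 211.4·tan26.1° = 6.5 + 103.6 = 110.1 kN/m
FS = 110.1 / 160.6 = 0.685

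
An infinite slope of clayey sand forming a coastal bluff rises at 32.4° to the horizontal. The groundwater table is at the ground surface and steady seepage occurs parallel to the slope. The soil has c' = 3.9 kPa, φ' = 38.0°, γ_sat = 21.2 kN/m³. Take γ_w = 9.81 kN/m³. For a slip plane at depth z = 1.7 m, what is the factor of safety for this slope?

FS = 0.90

With seepage parallel to the slope and the water table at the surface, the effective normal stress on the slip plane uses the buoyant unit weight γ' = γ_sat − γ_w while the driving shear stress uses γ_sat:
FS = [c' + γ' z cos²β tanφ'] / [γ_sat z sinβ cosβ]
γ' = 21.2 − 9.81 = 11.39 kN/m³
Numerator = 3.9 + 11.39·1.7·cos²32.4°·tan38.0° = 3.9 + 11.39·1.7·0.7129·0.7813 = 14.685 kPa
Denominator = 21.2·1.7·sin32.4°·cos32.4° = 21.2·1.7·0.5358·0.8443 = 16.305 kPa
FS = 14.685 / 16.305 = 0.901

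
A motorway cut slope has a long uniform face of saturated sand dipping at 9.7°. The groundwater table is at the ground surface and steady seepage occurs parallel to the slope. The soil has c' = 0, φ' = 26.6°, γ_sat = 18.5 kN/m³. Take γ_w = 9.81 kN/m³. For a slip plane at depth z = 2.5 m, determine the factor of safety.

With seepage parallel to the slope and the water table at the surface, the effective normal stress on the slip plane uses the buoyant unit weight γ' = γ_sat − γ_w while the driving shear stress uses γ_sat:
FS = [c' + γ' z cos²β tanφ'] / [γ_sat z sinβ cosβ]
(For c' = 0 this reduces to FS = (γ'/γ_sat)·tanφ'/tanβ.)
γ' = 18.5 − 9.81 = 8.69 kN/m³
Numerator = 0.0 + 8.69·2.5·cos²9.7°·tan26.6° = 0.0 + 8.69·2.5·0.9716·0.5008 = 10.570 kPa
Denominator = 18.5·2.5·sin9.7°·cos9.7° = 18.5·2.5·0.1685·0.9857 = 7.681 kPa
FS = 10.570 / 7.681 = 1.376

FS = 1.38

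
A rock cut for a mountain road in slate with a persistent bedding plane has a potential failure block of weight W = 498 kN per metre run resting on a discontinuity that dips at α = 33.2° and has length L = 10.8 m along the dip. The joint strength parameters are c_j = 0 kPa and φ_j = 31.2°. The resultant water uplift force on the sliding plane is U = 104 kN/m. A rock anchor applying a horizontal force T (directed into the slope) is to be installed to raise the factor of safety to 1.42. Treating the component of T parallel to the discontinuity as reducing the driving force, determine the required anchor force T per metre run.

Resolving forces along and normal to the sliding plane, with the horizontal anchor force T adding T·sinα to the effective normal force and T·cosα acting up the plane against the driving force:
FS = [c_jL + (W cosα − U + T sinα) tanφ_j] / [W sinα − T cosα]
Without the anchor: N' = 312.7 kN/m, driving T_d = 272.7 kN/m, resisting R = 0·10.8 + 312.7·tan31.2° = 189.4 kN/m, FS = 0.69.
Setting FS = 1.42 and solving for T:
1.42·(272.7 − T cos33.2°) = 189.4 + T sin33.2°·tan31.2°
T·(sin33.2°·tan31.2° + 1.42·cos33.2°) = 1.42·272.7 − 189.4
T·(0.5476·0.6056 + 1.42·0.8368) = 387.2 − 189.4 = 197.8
T·1.5198 = 197.8
T = 130.2 kN/m

T = 130 kN/m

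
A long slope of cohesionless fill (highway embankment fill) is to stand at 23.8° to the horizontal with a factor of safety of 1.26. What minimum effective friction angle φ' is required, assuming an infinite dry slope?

φ' = 29.1°

FS = tanφ'/tanβ ⇒ tanφ' = FS · tanβ = 1.26 · tan23.8° = 0.5557
φ' = arctan(0.5557) = 29.06°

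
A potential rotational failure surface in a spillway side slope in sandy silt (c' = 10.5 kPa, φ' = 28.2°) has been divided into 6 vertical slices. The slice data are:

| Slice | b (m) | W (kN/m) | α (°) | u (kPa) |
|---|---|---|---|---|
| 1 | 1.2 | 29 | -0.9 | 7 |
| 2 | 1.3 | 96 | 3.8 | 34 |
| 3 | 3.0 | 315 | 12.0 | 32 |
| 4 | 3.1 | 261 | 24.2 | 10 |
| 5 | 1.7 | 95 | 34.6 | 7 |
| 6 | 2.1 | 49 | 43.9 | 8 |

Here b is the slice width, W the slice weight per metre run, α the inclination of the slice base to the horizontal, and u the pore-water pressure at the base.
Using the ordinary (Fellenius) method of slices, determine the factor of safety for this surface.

FS = 1.68

Ordinary method of slices: FS = Σ[c'·Δl_i + (W_i cosα_i − u_i·Δl_i)·tanφ'] / Σ W_i sinα_i, with Δl_i = b_i / cosα_i.
Slice 1: Δl = 1.2/cos(-0.9°) = 1.200 m; N'_1 = 29·cos(-0.9°) − 7·1.200 = 20.6; c'Δl = 12.60; W sinα = -0.5
Slice 2: Δl = 1.3/cos3.8° = 1.303 m; N'_2 = 96·cos3.8° − 34·1.303 = 51.5; c'Δl = 13.68; W sinα = 6.4
Slice 3: Δl = 3.0/cos12.0° = 3.067 m; N'_3 = 315·cos12.0° − 32·3.067 = 210.0; c'Δl = 32.20; W sinα = 65.5
Slice 4: Δl = 3.1/cos24.2° = 3.399 m; N'_4 = 261·cos24.2° − 10·3.399 = 204.1; c'Δl = 35.69; W sinα = 107.0
Slice 5: Δl = 1.7/cos34.6° = 2.065 m; N'_5 = 95·cos34.6° − 7·2.065 = 63.7; c'Δl = 21.69; W sinα = 53.9
Slice 6: Δl = 2.1/cos43.9° = 2.914 m; N'_6 = 49·cos43.9° − 8·2.914 = 12.0; c'Δl = 30.60; W sinα = 34.0
Σc'Δl = 146.5 kN/m; ΣN' = 561.9 kN/m; ΣW sinα = 266.3 kN/m
Resisting = 146.5 + 561.9·tan28.2° = 146.5 + 301.3 = 447.7 kN/m
FS = 447.7 / 266.3 = 1.681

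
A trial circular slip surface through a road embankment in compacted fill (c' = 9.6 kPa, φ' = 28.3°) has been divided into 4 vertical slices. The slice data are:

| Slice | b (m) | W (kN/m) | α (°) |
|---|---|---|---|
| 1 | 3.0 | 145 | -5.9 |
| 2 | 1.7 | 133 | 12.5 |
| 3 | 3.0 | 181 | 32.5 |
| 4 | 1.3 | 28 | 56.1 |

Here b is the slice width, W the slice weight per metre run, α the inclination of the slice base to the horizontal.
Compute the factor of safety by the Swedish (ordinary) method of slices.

FS = 2.53

Ordinary method of slices: FS = Σ[c'·Δl_i + (W_i cosα_i)·tanφ'] / Σ W_i sinα_i, with Δl_i = b_i / cosα_i.
Slice 1: Δl = 3.0/cos(-5.9°) = 3.016 m; N'_1 = 145·cos(-5.9°) = 144.2; c'Δl = 28.95; W sinα = -14.9
Slice 2: Δl = 1.7/cos12.5° = 1.741 m; N'_2 = 133·cos12.5° = 129.8; c'Δl = 16.72; W sinα = 28.8
Slice 3: Δl = 3.0/cos32.5° = 3.557 m; N'_3 = 181·cos32.5° = 152.7; c'Δl = 34.15; W sinα = 97.3
Slice 4: Δl = 1.3/cos56.1° = 2.331 m; N'_4 = 28·cos56.1° = 15.6; c'Δl = 22.38; W sinα = 23.2
Σc'Δl = 102.2 kN/m; ΣN' = 442.3 kN/m; ΣW sinα = 134.4 kN/m
Resisting = 102.2 + 442.3·tan28.3° = 102.2 + 238.2 = 340.4 kN/m
FS = 340.4 / 134.4 = 2.533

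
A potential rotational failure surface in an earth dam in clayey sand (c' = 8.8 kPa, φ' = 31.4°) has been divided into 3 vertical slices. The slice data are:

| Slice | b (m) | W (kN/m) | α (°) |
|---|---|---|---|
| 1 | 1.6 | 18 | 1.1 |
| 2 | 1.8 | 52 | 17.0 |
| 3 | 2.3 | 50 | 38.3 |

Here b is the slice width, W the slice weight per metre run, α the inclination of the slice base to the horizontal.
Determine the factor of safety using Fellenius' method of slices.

Ordinary method of slices: FS = Σ[c'·Δl_i + (W_i cosα_i)·tanφ'] / Σ W_i sinα_i, with Δl_i = b_i / cosα_i.
Slice 1: Δl = 1.6/cos1.1° = 1.600 m; N'_1 = 18·cos1.1° = 18.0; c'Δl = 14.08; W sinα = 0.3
Slice 2: Δl = 1.8/cos17.0° = 1.882 m; N'_2 = 52·cos17.0° = 49.7; c'Δl = 16.56; W sinα = 15.2
Slice 3: Δl = 2.3/cos38.3° = 2.931 m; N'_3 = 50·cos38.3° = 39.2; c'Δl = 25.79; W sinα = 31.0
Σc'Δl = 56.4 kN/m; ΣN' = 107.0 kN/m; ΣW sinα = 46.5 kN/m
Resisting = 56.4 + 107.0·tan31.4° = 56.4 + 65.3 = 121.7 kN/m
FS = 121.7 / 46.5 = 2.616

FS = 2.62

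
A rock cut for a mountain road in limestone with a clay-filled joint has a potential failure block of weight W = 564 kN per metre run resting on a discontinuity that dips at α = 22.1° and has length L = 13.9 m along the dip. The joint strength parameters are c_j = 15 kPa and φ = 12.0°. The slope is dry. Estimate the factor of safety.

Resolving the block weight along and normal to the plane and applying the Mohr–Coulomb strength on the joint:
N' = W cosα = 564·cos22.1° = 522.6 kN/m
Driving force T = W sinα = 564·sin22.1° = 212.2 kN/m
Resisting force R = c_j·L + N'·tanφ = 15·13.9 + 522.6·tan12.0° = 208.5 + 111.1 = 319.6 kN/m
FS = R / T = 319.6 / 212.2 = 1.506

FS = 1.51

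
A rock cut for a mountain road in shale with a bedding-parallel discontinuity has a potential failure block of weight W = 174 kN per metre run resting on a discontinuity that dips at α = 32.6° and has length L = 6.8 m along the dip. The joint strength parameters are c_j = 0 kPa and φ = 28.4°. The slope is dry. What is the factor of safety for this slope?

Resolving the block weight along and normal to the plane and applying the Mohr–Coulomb strength on the joint:
N' = W cosα = 174·cos32.6° = 146.6 kN/m
Driving force T = W sinα = 174·sin32.6° = 93.7 kN/m
Resisting force R = c_j·L + N'·tanφ = 0·6.8 + 146.6·tan28.4° = 0.0 + 79.3 = 79.3 kN/m
FS = R / T = 79.3 / 93.7 = 0.845

FS = 0.85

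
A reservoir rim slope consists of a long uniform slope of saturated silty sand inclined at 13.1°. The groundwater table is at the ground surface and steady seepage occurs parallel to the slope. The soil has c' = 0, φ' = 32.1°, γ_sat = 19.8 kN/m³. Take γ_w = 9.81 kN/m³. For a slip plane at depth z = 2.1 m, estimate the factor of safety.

FS = 1.36

With seepage parallel to the slope and the water table at the surface, the effective normal stress on the slip plane uses the buoyant unit weight γ' = γ_sat − γ_w while the driving shear stress uses γ_sat:
FS = [c' + γ' z cos²β tanφ'] / [γ_sat z sinβ cosβ]
(For c' = 0 this reduces to FS = (γ'/γ_sat)·tanφ'/tanβ.)
γ' = 19.8 − 9.81 = 9.99 kN/m³
Numerator = 0.0 + 9.99·2.1·cos²13.1°·tan32.1° = 0.0 + 9.99·2.1·0.9486·0.6273 = 12.484 kPa
Denominator = 19.8·2.1·sin13.1°·cos13.1° = 19.8·2.1·0.2267·0.9740 = 9.179 kPa
FS = 12.484 / 9.179 = 1.360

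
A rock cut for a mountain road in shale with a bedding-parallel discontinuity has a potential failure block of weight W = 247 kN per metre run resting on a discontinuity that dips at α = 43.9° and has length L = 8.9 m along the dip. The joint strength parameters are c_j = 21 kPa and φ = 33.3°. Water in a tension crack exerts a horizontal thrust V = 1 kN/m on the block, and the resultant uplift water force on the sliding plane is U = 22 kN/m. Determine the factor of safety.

FS = 1.68

Resolving the block weight along and normal to the plane and applying the Mohr–Coulomb strength on the joint:
N' = W cosα − U − V sinα = 247·cos43.9° − 22 − 1·sin43.9° = 155.3 kN/m
Driving force T = W sinα + V cosα = 247·sin43.9° + 1·cos43.9° = 172.0 kN/m
Resisting force R = c_j·L + N'·tanφ = 21·8.9 + 155.3·tan33.3° = 186.9 + 102.0 = 288.9 kN/m
FS = R / T = 288.9 / 172.0 = 1.680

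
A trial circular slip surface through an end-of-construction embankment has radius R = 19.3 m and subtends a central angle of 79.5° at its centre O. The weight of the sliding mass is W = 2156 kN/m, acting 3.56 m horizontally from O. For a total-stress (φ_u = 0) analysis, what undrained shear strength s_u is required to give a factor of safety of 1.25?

FS = s_u·L_a·R / (W·d), so s_u = FS·W·d / (L_a·R).
Arc length L_a = R·θ = 19.3·(79.5°·π/180) = 19.3·1.3875 = 26.78 m
s_u = 1.25·2156·3.56 / (26.78·19.3) = 9594.2 / 516.84 = 18.56 kPa

s_u = 18.6 kPa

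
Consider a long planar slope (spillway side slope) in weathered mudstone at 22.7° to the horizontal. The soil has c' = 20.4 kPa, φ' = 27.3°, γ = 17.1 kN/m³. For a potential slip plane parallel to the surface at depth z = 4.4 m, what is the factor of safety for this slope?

FS = 2.00

For an infinite slope with a slip plane parallel to the surface (no pore pressure): FS = [c' + γz cos²β tanφ'] / [γz sinβ cosβ].
γz = 17.1·4.4 = 75.24 kN/m²
Numerator = 20.4 + 75.24·cos²22.7°·tan27.3° = 20.4 + 75.24·0.8511·0.5161 = 53.451 kPa
Denominator = 75.24·sin22.7°·cos22.7° = 75.24·0.3859·0.9225 = 26.786 kPa
FS = 53.451 / 26.786 = 1.995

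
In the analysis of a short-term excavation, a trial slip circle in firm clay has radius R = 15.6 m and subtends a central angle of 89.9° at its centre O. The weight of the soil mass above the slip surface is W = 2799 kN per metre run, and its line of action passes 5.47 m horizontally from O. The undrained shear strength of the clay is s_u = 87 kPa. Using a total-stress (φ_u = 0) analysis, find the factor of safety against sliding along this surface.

Taking moments about the centre O, the resisting moment is provided by the undrained shear strength acting along the arc:
Arc length L_a = R·θ = 15.6·(89.9°·π/180) = 15.6·1.5691 = 24.48 m
M_R = s_u·L_a·R = 87·24.48·15.6 = 33220.4 kN·m/m
M_D = W·d = 2799·5.47 = 15310.5 kN·m/m
FS = M_R / M_D = 33220.4 / 15310.5 = 2.170

FS = 2.17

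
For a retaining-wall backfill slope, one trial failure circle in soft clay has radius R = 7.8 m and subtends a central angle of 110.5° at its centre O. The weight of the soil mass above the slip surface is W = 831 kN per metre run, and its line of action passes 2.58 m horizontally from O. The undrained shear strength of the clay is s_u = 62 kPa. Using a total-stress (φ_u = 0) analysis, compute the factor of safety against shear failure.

FS = 3.39

Taking moments about the centre O, the resisting moment is provided by the undrained shear strength acting along the arc:
Arc length L_a = R·θ = 7.8·(110.5°·π/180) = 7.8·1.9286 = 15.04 m
M_R = s_u·L_a·R = 62·15.04·7.8 = 7274.8 kN·m/m
M_D = W·d = 831·2.58 = 2144.0 kN·m/m
FS = M_R / M_D = 7274.8 / 2144.0 = 3.393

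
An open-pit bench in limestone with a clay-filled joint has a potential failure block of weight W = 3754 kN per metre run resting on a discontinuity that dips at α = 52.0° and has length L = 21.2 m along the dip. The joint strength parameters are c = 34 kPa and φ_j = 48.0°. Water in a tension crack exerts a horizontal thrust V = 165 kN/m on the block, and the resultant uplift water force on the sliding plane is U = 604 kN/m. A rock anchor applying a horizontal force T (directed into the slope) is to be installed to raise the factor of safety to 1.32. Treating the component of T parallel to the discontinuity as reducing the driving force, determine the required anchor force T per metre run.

T = 928 kN/m

Resolving forces along and normal to the sliding plane, with the horizontal anchor force T adding T·sinα to the effective normal force and T·cosα acting up the plane against the driving force:
FS = [cL + (W cosα − U − V sinα + T sinα) tanφ_j] / [W sinα + V cosα − T cosα]
Without the anchor: N' = 1577.2 kN/m, driving T_d = 3059.8 kN/m, resisting R = 34·21.2 + 1577.2·tan48.0° = 2472.4 kN/m, FS = 0.81.
Setting FS = 1.32 and solving for T:
1.32·(3059.8 − T cos52.0°) = 2472.4 + T sin52.0°·tan48.0°
T·(sin52.0°·tan48.0° + 1.32·cos52.0°) = 1.32·3059.8 − 2472.4
T·(0.7880·1.1106 + 1.32·0.6157) = 4038.9 − 2472.4 = 1566.5
T·1.6878 = 1566.5
T = 928.1 kN/m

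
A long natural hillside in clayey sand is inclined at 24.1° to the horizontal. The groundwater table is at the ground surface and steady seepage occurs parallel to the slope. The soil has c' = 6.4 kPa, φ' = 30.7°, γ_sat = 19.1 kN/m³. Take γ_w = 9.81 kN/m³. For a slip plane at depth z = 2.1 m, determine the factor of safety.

With seepage parallel to the slope and the water table at the surface, the effective normal stress on the slip plane uses the buoyant unit weight γ' = γ_sat − γ_w while the driving shear stress uses γ_sat:
FS = [c' + γ' z cos²β tanφ'] / [γ_sat z sinβ cosβ]
γ' = 19.1 − 9.81 = 9.29 kN/m³
Numerator = 6.4 + 9.29·2.1·cos²24.1°·tan30.7° = 6.4 + 9.29·2.1·0.8333·0.5938 = 16.052 kPa
Denominator = 19.1·2.1·sin24.1°·cos24.1° = 19.1·2.1·0.4083·0.9128 = 14.951 kPa
FS = 16.052 / 14.951 = 1.074

FS = 1.07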